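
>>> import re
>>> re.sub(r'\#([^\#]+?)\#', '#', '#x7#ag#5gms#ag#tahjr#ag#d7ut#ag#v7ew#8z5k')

'#ag#ag#ag#ag#8z5k'

Each match is replaced by '#'.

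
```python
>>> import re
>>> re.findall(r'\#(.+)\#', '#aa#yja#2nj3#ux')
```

With a single group, `findall` returns only what that group captured — 1 item.

['aa#yja#2nj3']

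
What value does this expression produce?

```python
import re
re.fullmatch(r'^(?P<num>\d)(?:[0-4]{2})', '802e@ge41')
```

None

The pattern matches anchored at the start of the string; then a digit (captured as 'num'); then exactly 2 of a character in [0-4] (non-capturing group).
`re.fullmatch` requires the pattern to consume the entire string.
Here there's no way to consume every character, so the call returns None.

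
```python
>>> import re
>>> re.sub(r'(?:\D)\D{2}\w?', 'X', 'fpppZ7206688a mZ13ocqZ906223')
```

'XZ7206688X13X906223'

The pattern matches a non-digit (non-capturing group); then exactly 2 of a non-digit, then optionally a word character.
Matches: at [0:4] → 'fppp'; at [12:16] → 'a mZ'; at [18:22] → 'ocqZ'.
Each match is replaced by 'X'.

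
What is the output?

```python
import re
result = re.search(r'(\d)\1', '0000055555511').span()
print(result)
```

A backreference is literal: `\1` must see the identical characters the first group matched.
The match spans [0:2] → '00'.

(0, 2)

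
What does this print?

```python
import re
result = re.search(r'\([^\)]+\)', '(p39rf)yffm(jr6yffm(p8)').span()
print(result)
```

The match spans [0:7] → '(p39rf)'.

(0, 7)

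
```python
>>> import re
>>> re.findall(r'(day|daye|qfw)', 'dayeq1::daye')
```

['day', 'day']

`|` is ordered: at each position the engine commits to the first alternative that works.
Matches: at [0:3] match 'day', group 1 = 'day'; at [8:11] match 'day', group 1 = 'day'.
Because there's exactly one group, `findall` drops the full match and keeps group 1 from each hit.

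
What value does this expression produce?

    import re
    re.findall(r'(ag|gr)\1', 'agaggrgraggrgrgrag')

['ag', 'gr', 'gr']

`\1` has to match the exact text group 1 already captured.
Scanning left to right: at [0:4] match 'agag', group 1 = 'ag'; at [4:8] match 'grgr', group 1 = 'gr'; at [10:14] match 'grgr', group 1 = 'gr'.
`findall` collects group 1 from each match (3 total).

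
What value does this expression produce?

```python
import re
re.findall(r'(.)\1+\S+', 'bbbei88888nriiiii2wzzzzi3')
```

The backreference `\1` re-matches whatever the first group consumed, character for character.
Scanning left to right: at [0:25] match 'bbbei88888nriiiii2wzzzzi3', group 1 = 'b'.
One capturing group, so `findall` returns just the captured substring from the one match — 1 in all.

['b']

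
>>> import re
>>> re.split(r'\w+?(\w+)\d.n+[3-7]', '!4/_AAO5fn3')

The pattern matches one or more of a word character (lazy); then one or more of a word character (captured); then a digit, then any character; then one or more of the literal 'n', then a character in [3-7].
Matches to split on: at [3:11] → '_AAO5fn3'.
The group in the pattern means `split` returns the separators' captures alongside the pieces.

['!4/', 'AAO', '']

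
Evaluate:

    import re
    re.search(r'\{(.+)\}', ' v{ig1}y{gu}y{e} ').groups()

('ig1}y{gu}y{e',)

`search` walks the string left to right and returns the first match it finds.
The match spans [2:16] → '{ig1}y{gu}y{e}'.
Captured: group 1 = 'ig1}y{gu}y{e'.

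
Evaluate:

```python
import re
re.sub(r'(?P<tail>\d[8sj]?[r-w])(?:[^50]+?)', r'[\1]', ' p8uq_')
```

' p[8u]_'

This matches a digit, then optionally one of [8sj], then a character in [r-w] (captured as 'tail'); then one or more of any character except [50] (lazy) (non-capturing group).
`\1` in the replacement pulls in group 1's text for each match.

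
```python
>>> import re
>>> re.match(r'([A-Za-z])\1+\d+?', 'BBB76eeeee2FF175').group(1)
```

The match spans [0:4] → 'BBB7'.
Captured: group 1 = 'B'.

'B'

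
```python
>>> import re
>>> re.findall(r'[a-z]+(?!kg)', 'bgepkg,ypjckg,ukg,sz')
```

Because the assertion is negative and zero-width, positions next to the forbidden text are skipped.
With no groups in the pattern, `findall` gives back each whole match — 4 here.

['bgepkg', 'ypjckg', 'ukg', 'sz']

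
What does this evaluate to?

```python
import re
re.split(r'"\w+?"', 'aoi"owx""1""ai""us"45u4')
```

['aoi', '', '', '', '45u4']

Each match becomes a cut point; 5 segments remain.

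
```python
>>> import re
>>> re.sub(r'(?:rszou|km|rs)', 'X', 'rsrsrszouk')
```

'XXXk'

Branches in `(...|...)` are attempted left-to-right; the first branch that allows the whole pattern to succeed is taken.
Each match is replaced by 'X'.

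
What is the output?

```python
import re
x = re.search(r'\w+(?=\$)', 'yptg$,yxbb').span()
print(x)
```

(0, 4)

The `(?=…)`/`(?<=…)` assertion just peeks at neighbouring text; it doesn't advance the match position.
Unlike `match`, `search` isn't anchored — it looks for the pattern anywhere in the string.
The match spans [0:4] → 'yptg'.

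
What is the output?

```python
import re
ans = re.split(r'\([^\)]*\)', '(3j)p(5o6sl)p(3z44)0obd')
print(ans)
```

['', 'p', 'p', '0obd']

`split` removes every match and returns the 4 fragments in between.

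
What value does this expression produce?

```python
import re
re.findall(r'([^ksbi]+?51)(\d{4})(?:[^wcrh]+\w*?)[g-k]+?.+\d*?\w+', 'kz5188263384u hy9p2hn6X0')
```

The pattern matches one or more of any character except [ksbi] (lazy), then the literal '51' (captured); then exactly 4 of a digit (captured); then one or more of any character except [wcrh], then zero or more of a word character (lazy) (non-capturing group); then one or more of a character in [g-k] (lazy), then one or more of any character, then zero or more of a digit (lazy); then one or more of a word character.
Scanning left to right: at [1:24] match 'z5188263384u hy9p2hn6X0', groups = ('z51', '8826').
Multiple groups make `findall` return tuples — one 2-tuple for the one match.

[('z51', '8826')]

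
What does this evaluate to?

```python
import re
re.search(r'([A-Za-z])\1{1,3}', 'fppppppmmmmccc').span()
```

(1, 5)

`\1` has to match the exact text group 1 already captured.
The match spans [1:5] → 'pppp'.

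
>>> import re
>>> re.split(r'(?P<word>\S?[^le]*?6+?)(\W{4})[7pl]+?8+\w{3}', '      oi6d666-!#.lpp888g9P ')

['', '      oi6d666', '-!#.', ' ']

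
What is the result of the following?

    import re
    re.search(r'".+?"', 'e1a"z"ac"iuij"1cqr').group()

'"z"'

A non-greedy quantifier consumes as few characters as it can — just enough that the remainder of the pattern still matches from where it stops; whatever follows it matches normally.
Unlike `match`, `search` isn't anchored — it looks for the pattern anywhere in the string.
The match spans [3:6] → '"z"'.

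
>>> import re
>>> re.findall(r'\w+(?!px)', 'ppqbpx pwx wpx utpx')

Because the assertion is negative and zero-width, positions next to the forbidden text are skipped.
Matches: at [0:6] → 'ppqbpx'; at [7:10] → 'pwx'; at [11:14] → 'wpx'; at [15:19] → 'utpx'.
Since nothing is captured, `findall` lists the 4 matched substrings directly.

['ppqbpx', 'pwx', 'wpx', 'utpx']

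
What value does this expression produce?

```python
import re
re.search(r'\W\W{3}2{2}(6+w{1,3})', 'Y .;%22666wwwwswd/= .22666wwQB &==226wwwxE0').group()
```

' .;%22666www'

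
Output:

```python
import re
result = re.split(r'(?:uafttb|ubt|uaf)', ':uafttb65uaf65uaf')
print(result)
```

[':', '65', '65', '']

`|` is ordered: at each position the engine commits to the first alternative that works.
Matches to split on: at [1:7] → 'uafttb'; at [9:12] → 'uaf'; at [14:17] → 'uaf'.
Each match becomes a cut point; 4 segments remain.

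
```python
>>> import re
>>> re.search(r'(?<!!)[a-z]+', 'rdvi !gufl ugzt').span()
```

(0, 4)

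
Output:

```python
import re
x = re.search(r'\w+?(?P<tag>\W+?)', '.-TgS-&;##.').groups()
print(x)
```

Pattern: one or more of a word character (lazy); then one or more of a non-word character (lazy) (captured as 'tag').
A `+?`/`*?`/`{m,n}?` starts at its minimum and grows only as far as needed for what follows to match.
Unlike `match`, `search` isn't anchored — it looks for the pattern anywhere in the string.
The match spans [2:6] → 'TgS-'.
Captured: group 1 = '-'.

('-',)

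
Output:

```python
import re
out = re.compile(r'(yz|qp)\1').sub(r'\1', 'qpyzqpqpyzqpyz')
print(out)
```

qpyzqpyzqpyz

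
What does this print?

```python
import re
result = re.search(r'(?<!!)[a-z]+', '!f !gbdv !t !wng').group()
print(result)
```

The negative lookaround is zero-width — it rules out positions where the adjacent text would match, without consuming anything.
The match spans [5:8] → 'bdv'.

bdv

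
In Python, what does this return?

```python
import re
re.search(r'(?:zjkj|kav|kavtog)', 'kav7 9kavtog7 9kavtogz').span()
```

(0, 3)

The match spans [0:3] → 'kav'.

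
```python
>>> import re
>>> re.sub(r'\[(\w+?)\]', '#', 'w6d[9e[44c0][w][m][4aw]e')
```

Each match is replaced by '#'.

'w6d[9e####e'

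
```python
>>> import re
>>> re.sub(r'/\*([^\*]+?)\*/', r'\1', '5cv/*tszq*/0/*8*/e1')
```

Matches: at [3:11] → '/*tszq*/'; at [12:17] → '/*8*/'.
`\1` in the replacement pulls in group 1's text for each match.

'5cvtszq08e1'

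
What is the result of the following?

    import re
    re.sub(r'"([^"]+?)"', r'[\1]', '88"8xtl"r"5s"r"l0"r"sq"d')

'88[8xtl]r[5s]r[l0]r[sq]d'

Each match is replaced using the text its own group 1 captured.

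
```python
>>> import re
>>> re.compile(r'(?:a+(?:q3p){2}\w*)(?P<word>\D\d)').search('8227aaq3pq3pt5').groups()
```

The match spans [4:14] → 'aaq3pq3pt5'.
Captured: group 1 = 't5'.

('t5',)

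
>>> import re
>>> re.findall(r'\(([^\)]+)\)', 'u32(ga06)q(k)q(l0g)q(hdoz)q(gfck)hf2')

Scanning left to right: at [3:9] match '(ga06)', group 1 = 'ga06'; at [10:13] match '(k)', group 1 = 'k'; at [14:19] match '(l0g)', group 1 = 'l0g'; at [20:26] match '(hdoz)', group 1 = 'hdoz'; at [27:33] match '(gfck)', group 1 = 'gfck'.
With a single group, `findall` returns only what that group captured — 5 items.

['ga06', 'k', 'l0g', 'hdoz', 'gfck']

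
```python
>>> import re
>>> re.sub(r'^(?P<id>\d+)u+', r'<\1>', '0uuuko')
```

The pattern matches anchored at the start of the string; then one or more of a digit (captured as 'id'); then one or more of a literal 'u'.
Matches: at [0:4] → '0uuu'.
The replacement refers to a captured group, so each match is rewritten using its own captured text.

'<0>ko'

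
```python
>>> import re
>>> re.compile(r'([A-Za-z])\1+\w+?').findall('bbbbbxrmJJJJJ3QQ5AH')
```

['b', 'J', 'Q']

A backreference is literal: `\1` must see the identical characters the first group matched.
Scanning left to right: at [0:6] match 'bbbbbx', group 1 = 'b'; at [8:14] match 'JJJJJ3', group 1 = 'J'; at [14:17] match 'QQ5', group 1 = 'Q'.
`findall` collects group 1 from each match (3 total).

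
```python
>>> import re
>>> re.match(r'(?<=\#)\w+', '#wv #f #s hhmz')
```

`re.match` only tries the pattern at the start of the string.
Here position 0 doesn't satisfy it, so the call returns None.

None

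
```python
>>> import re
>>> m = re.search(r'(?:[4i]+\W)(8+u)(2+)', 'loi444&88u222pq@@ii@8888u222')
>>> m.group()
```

'i444&88u222'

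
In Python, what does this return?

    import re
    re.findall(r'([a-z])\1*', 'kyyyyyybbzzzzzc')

The backreference `\1` re-matches whatever the first group consumed, character for character.
`findall` collects group 1 from each match (5 total).

['k', 'y', 'b', 'z', 'c']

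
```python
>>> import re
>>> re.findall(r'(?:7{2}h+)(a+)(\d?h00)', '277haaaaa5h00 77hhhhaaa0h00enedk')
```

[('aaaaa', '5h00'), ('aaa', '0h00')]

Pattern: exactly 2 of a literal '7', then one or more of the literal 'h' (non-capturing group); then one or more of a literal 'a' (captured); then optionally a digit, then the literal 'h00' (captured).
2 groups means each result is a tuple of 2 captured strings — 2 here.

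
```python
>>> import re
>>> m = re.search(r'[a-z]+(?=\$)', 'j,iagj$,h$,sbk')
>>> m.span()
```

The lookaround is zero-width — it requires the adjacent text to match without consuming it, so the asserted text isn't part of the match.
The match spans [2:6] → 'iagj'.

(2, 6)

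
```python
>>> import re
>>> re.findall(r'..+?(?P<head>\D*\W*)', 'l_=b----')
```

Pattern: any character, then one or more of any character (lazy); then zero or more of a non-digit, then zero or more of a non-word character (captured as 'head').
Because the quantifier is non-greedy, it stops expanding at the earliest point where the rest of the pattern can succeed.
Walking the string: at [0:8] match 'l_=b----', group 1 = '=b----'.
Because there's exactly one group, `findall` drops the full match and keeps group 1 from the one hit.

['=b----']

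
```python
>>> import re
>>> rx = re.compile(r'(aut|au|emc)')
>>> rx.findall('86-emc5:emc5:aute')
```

['emc', 'emc', 'aut']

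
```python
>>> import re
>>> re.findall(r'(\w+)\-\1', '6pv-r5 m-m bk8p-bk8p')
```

['m', 'bk8p']

After group 1 captures some text, `\1` only succeeds where that same text appears again.
Matches: at [7:10] match 'm-m', group 1 = 'm'; at [11:20] match 'bk8p-bk8p', group 1 = 'bk8p'.
One capturing group, so `findall` returns just the captured substring from each match — 2 in all.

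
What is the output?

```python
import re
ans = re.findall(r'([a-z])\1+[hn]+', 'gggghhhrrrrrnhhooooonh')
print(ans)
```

['g', 'r', 'o']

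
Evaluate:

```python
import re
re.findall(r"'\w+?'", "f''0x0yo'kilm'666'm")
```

`findall` yields the raw match text (2 of them) because the pattern has no groups.

["'0x0yo'", "'666'"]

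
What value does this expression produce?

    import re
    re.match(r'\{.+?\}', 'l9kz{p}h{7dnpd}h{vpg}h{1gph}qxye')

`re.match` won't scan ahead — the pattern has to work from the very first character.
Here the pattern fails at index 0, so the call returns None.

None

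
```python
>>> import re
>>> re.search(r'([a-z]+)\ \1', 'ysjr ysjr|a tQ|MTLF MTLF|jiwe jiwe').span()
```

(0, 9)

After group 1 captures some text, `\1` only succeeds where that same text appears again.
The match spans [0:9] → 'ysjr ysjr'.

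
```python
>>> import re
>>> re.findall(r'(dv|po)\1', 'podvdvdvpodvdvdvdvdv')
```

['dv', 'dv', 'dv']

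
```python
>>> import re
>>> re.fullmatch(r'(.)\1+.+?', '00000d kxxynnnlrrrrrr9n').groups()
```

The backreference `\1` re-matches whatever the first group consumed, character for character.
`re.fullmatch` requires the pattern to consume the entire string.
The match spans [0:23] → '00000d kxxynnnlrrrrrr9n'.
Captured: group 1 = '0'.

('0',)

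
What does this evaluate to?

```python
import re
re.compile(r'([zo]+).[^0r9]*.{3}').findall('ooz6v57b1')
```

['ooz']

This matches one or more of one of [zo] (captured); then any character; then zero or more of any character except [0r9], then exactly 3 of any character.
Walking the string: at [0:9] match 'ooz6v57b1', group 1 = 'ooz'.
`findall` collects group 1 from the one match (1 total).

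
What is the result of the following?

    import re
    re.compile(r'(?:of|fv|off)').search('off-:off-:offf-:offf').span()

(0, 2)

Branches in `(...|...)` are attempted left-to-right; the first branch that allows the whole pattern to succeed is taken.
`re.search` tries every starting position until one works.
The match spans [0:2] → 'of'.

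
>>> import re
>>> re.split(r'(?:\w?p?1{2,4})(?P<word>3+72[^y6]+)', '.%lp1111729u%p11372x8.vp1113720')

`re.split` interleaves the captured-group text with the surrounding fragments.

['.%lp1111729u%', '372x8.vp1113720', '']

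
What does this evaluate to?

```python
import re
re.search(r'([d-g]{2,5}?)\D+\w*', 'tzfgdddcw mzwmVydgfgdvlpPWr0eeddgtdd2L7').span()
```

The pattern matches 2 to 5 of a character in [d-g] (lazy) (captured); then one or more of a non-digit, then zero or more of a word character.
`re.search` scans for the first position where the pattern succeeds.
The match spans [2:39] → 'fgdddcw mzwmVydgfgdvlpPWr0eeddgtdd2L7'.
Captured: group 1 = 'fg'.

(2, 39)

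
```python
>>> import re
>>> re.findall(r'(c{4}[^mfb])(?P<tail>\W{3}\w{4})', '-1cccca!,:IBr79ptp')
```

[('cccca', '!,:IBr7')]

The pattern matches exactly 4 of a literal 'c', then any character except [mfb] (captured); then exactly 3 of a non-word character, then exactly 4 of a word character (captured as 'tail').
Scanning left to right: at [2:14] match 'cccca!,:IBr7', groups = ('cccca', '!,:IBr7').
2 groups means the one result is a tuple of 2 captured strings — 1 here.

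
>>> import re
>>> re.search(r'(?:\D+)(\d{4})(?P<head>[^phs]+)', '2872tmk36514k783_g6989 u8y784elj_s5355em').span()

(4, 33)

Pattern: one or more of a non-digit (non-capturing group); then exactly 4 of a digit (captured); then one or more of any character except [phs] (captured as 'head').
`re.search` tries every starting position until one works.
The match spans [4:33] → 'tmk36514k783_g6989 u8y784elj_'.
Captured: group 1 = '3651', group 2 = '4k783_g6989 u8y784elj_'.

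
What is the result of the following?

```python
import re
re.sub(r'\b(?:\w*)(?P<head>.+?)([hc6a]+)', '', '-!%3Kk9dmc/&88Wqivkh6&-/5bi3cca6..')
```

Each match is replaced by ''.

'-!%..'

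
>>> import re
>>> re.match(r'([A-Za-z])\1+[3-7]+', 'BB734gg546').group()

The backreference `\1` re-matches whatever the first group consumed, character for character.
With `match`, the pattern is implicitly anchored at the beginning.
The match spans [0:5] → 'BB734'.
Captured: group 1 = 'B'.

'BB734'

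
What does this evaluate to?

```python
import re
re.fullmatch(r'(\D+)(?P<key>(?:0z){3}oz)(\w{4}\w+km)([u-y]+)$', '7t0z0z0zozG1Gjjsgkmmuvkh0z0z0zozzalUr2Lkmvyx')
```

This matches one or more of a non-digit (captured); then the literal '0z' repeated 3 times, then the literal 'oz' (captured as 'key'); then exactly 4 of a word character, then one or more of a word character, then the literal 'km' (captured); then one or more of a character in [u-y] (captured); then anchored at the end.
For `fullmatch`, every character of the input must be accounted for by the pattern.
Here the string isn't matched end-to-end, so the call returns None.

None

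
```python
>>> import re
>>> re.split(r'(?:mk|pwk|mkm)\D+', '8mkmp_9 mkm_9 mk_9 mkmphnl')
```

['8', '9 ', '9 ', '9 ', '']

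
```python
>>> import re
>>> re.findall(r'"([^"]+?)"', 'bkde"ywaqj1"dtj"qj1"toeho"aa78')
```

['ywaqj1', 'qj1']

With a single group, `findall` returns only what that group captured — 2 items.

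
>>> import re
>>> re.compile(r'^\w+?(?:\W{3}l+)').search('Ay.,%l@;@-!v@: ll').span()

The match spans [0:6] → 'Ay.,%l'.

(0, 6)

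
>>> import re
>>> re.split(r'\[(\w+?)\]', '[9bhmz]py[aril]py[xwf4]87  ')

['', '9bhmz', 'py', 'aril', 'py', 'xwf4', '87  ']

With a capturing group present, the delimiter's captured portion is kept in the result list.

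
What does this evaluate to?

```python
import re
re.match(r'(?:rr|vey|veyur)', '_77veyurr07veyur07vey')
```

`match` is anchored at position 0; if the pattern doesn't fit there, it returns None.
Here position 0 doesn't satisfy it, so the call returns None.

None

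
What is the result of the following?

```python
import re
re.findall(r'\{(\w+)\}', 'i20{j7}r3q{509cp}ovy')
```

['j7', '509cp']

Because there's exactly one group, `findall` drops the full match and keeps group 1 from each hit.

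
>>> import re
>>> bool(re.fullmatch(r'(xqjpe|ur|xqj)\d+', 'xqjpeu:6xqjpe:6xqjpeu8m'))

False

`re.fullmatch` is like wrapping the pattern in `^…$` (in single-line mode).
Here the string isn't matched end-to-end, so the call returns None, and `bool(None)` is False.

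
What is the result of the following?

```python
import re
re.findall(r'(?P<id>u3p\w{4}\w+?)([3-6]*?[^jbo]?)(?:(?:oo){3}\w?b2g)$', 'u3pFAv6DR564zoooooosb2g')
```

The pattern matches the literal 'u3p', then exactly 4 of a word character, then one or more of a word character (lazy) (captured as 'id'); then zero or more of a character in [3-6] (lazy), then optionally any character except [jbo] (captured); then the literal 'oo' repeated 3 times, then optionally a word character, then the literal 'b2g' (non-capturing group); then anchored at the end.
A non-greedy quantifier consumes as few characters as it can — just enough that the remainder of the pattern still matches from where it stops; whatever follows it matches normally.
Scanning left to right: at [0:23] match 'u3pFAv6DR564zoooooosb2g', groups = ('u3pFAv6DR', '564z').
Multiple groups make `findall` return tuples — one 2-tuple for the one match.

[('u3pFAv6DR', '564z')]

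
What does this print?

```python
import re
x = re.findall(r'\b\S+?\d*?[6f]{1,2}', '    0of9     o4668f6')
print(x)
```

Pattern: a word boundary (`\b`, zero-width); then one or more of a non-whitespace character (lazy); then zero or more of a digit (lazy), then 1 to 2 of one of [6f].
Scanning left to right: at [4:7] → '0of'; at [13:17] → 'o466'.
`findall` yields the raw match text (2 of them) because the pattern has no groups.

['0of', 'o466']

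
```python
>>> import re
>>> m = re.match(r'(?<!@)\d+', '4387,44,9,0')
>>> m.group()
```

'4387'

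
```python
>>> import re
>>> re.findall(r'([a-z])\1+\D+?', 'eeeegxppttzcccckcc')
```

`\1` is not a pattern — it's the concrete string captured by group 1, re-applied verbatim.
Scanning left to right: at [0:5] match 'eeeeg', group 1 = 'e'; at [6:9] match 'ppt', group 1 = 'p'; at [11:16] match 'cccck', group 1 = 'c'.
Because there's exactly one group, `findall` drops the full match and keeps group 1 from each hit.

['e', 'p', 'c']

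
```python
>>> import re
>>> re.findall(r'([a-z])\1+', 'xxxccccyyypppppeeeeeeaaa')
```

`\1` has to match the exact text group 1 already captured.
Scanning left to right: at [0:3] match 'xxx', group 1 = 'x'; at [3:7] match 'cccc', group 1 = 'c'; at [7:10] match 'yyy', group 1 = 'y'; at [10:15] match 'ppppp', group 1 = 'p'; at [15:21] match 'eeeeee', group 1 = 'e'; ….
Because there's exactly one group, `findall` drops the full match and keeps group 1 from each hit.

['x', 'c', 'y', 'p', 'e', 'a']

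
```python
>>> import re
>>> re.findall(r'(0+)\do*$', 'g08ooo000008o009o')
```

['00']

Pattern: one or more of a literal '0' (captured); then a digit, then zero or more of the literal 'o'; then anchored at the end.
Matches: at [13:17] match '009o', group 1 = '00'.
With a single group, `findall` returns only what that group captured — 1 item.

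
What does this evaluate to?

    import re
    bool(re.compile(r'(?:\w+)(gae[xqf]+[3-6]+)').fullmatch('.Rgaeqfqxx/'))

False

`re.fullmatch` requires the pattern to consume the entire string.
Here the pattern can't cover the whole string, so the call returns None, and `bool(None)` is False.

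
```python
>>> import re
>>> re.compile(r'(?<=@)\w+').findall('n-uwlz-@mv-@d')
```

['mv', 'd']

Lookahead/lookbehind check context without consuming it, so the matched span excludes the asserted characters.
Walking the string: at [8:10] → 'mv'; at [12:13] → 'd'.
No capturing groups, so `findall` returns the 2 full match strings.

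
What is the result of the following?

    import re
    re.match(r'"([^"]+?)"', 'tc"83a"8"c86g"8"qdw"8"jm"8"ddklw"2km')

With `match`, the pattern is implicitly anchored at the beginning.
Here the string doesn't start with a match, so the call returns None.

None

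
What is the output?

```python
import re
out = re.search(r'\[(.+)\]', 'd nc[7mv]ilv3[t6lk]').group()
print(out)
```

[7mv]ilv3[t6lk]

The match spans [4:19] → '[7mv]ilv3[t6lk]'.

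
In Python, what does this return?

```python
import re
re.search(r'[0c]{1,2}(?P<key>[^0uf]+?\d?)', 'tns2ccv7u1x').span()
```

Pattern: 1 to 2 of one of [0c]; then one or more of any character except [0uf] (lazy), then optionally a digit (captured as 'key').
`re.search` scans for the first position where the pattern succeeds.
The match spans [4:8] → 'ccv7'.
Captured: group 1 = 'v7'.

(4, 8)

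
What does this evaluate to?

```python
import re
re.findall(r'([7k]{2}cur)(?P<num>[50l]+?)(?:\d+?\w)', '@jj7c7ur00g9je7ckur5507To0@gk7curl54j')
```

[('k7cur', 'l')]

Pattern: exactly 2 of one of [7k], then the literal 'cur' (captured); then one or more of one of [50l] (lazy) (captured as 'num'); then one or more of a digit (lazy), then a word character (non-capturing group).
Walking the string: at [28:36] match 'k7curl54', groups = ('k7cur', 'l').
Multiple groups make `findall` return tuples — one 2-tuple for the one match.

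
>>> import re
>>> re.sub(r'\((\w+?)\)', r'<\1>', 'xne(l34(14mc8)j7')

Each match is replaced using the text its own group 1 captured.

'xne(l34<14mc8>j7'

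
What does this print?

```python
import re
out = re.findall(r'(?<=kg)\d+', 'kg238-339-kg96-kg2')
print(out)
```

['238', '96', '2']

The `(?=…)`/`(?<=…)` assertion just peeks at neighbouring text; it doesn't advance the match position.
Scanning left to right: at [2:5] → '238'; at [12:14] → '96'; at [17:18] → '2'.
With no groups in the pattern, `findall` gives back each whole match — 3 here.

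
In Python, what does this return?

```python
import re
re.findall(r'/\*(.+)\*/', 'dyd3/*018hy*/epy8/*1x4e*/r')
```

Because there's exactly one group, `findall` drops the full match and keeps group 1 from the one hit.

['018hy*/epy8/*1x4e']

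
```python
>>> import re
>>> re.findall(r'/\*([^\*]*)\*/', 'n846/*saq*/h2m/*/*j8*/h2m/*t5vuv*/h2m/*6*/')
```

Walking the string: at [4:11] match '/*saq*/', group 1 = 'saq'; at [16:22] match '/*j8*/', group 1 = 'j8'; at [25:34] match '/*t5vuv*/', group 1 = 't5vuv'; at [37:42] match '/*6*/', group 1 = '6'.
One capturing group, so `findall` returns just the captured substring from each match — 4 in all.

['saq', 'j8', 't5vuv', '6']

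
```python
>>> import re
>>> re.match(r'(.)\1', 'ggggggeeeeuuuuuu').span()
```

(0, 2)

The backreference `\1` re-matches whatever the first group consumed, character for character.
`re.match` only tries the pattern at the start of the string.
The match spans [0:2] → 'gg'.
Captured: group 1 = 'g'.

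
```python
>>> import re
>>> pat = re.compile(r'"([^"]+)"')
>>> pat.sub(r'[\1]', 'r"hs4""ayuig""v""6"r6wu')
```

The replacement refers to a captured group, so each match is rewritten using its own captured text.

'r[hs4][ayuig][v][6]r6wu'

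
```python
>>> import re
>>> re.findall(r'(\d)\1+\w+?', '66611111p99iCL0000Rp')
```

`\1` is not a pattern — it's the concrete string captured by group 1, re-applied verbatim.
Walking the string: at [0:4] match '6661', group 1 = '6'; at [4:9] match '1111p', group 1 = '1'; at [9:12] match '99i', group 1 = '9'; at [14:19] match '0000R', group 1 = '0'.
`findall` collects group 1 from each match (4 total).

['6', '1', '9', '0']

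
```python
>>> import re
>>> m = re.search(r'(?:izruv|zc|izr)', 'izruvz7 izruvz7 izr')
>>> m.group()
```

Alternation isn't longest-match — the leftmost alternative that fits at this position is chosen.
`search` walks the string left to right and returns the first match it finds.
The match spans [0:5] → 'izruv'.

'izruv'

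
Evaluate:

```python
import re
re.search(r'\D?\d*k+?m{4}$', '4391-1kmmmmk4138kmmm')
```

This matches optionally a non-digit; then zero or more of a digit, then one or more of a literal 'k' (lazy), then exactly 4 of the literal 'm'; then anchored at the end.
`re.search` tries every starting position until one works.
Here nothing in the string fits, so the call returns None.

None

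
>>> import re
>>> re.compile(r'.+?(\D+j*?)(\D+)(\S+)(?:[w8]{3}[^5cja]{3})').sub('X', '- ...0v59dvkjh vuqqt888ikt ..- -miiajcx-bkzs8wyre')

This matches one or more of any character (lazy); then one or more of a non-digit, then zero or more of the literal 'j' (lazy) (captured); then one or more of a non-digit (captured); then one or more of a non-whitespace character (captured); then exactly 3 of one of [w8], then exactly 3 of any character except [5cja] (non-capturing group).
Matches: at [0:26] → '- ...0v59dvkjh vuqqt888ikt'.
`sub` substitutes 'X' at each match site.

'X ..- -miiajcx-bkzs8wyre'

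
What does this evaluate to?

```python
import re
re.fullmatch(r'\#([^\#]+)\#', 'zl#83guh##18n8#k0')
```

None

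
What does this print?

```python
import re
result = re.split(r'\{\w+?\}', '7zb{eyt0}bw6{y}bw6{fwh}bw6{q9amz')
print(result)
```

['7zb', 'bw6', 'bw6', 'bw6{q9amz']

Matches to split on: at [3:9] → '{eyt0}'; at [12:15] → '{y}'; at [18:23] → '{fwh}'.
Each match becomes a cut point; 4 segments remain.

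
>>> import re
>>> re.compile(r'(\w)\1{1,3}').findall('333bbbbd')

A backreference is literal: `\1` must see the identical characters the first group matched.
One capturing group, so `findall` returns just the captured substring from each match — 2 in all.

['3', 'b']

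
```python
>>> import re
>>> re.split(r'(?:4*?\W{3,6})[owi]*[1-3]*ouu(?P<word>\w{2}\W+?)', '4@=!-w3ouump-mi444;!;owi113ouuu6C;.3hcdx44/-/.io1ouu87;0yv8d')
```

['', 'mp-', 'mi444;!;owi113ouuu6C;.3hcdx', '87;', '0yv8d']

The pattern matches zero or more of a literal '4' (lazy), then 3 to 6 of a non-word character (non-capturing group); then zero or more of one of [owi], then zero or more of a character in [1-3], then the literal 'ouu'; then exactly 2 of a word character, then one or more of a non-word character (lazy) (captured as 'word').
Matches to split on: at [0:13] → '4@=!-w3ouump-'; at [40:55] → '44/-/.io1ouu87;'.
`re.split` interleaves the captured-group text with the surrounding fragments.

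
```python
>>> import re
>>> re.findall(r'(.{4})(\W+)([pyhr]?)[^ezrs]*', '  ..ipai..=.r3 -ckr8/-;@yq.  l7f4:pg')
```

[('ipai', '..=.', 'r'), ('r8/-', ';@', 'y')]

The pattern matches exactly 4 of any character (captured); then one or more of a non-word character (captured); then optionally one of [pyhr] (captured); then zero or more of any character except [ezrs].
With 3 capturing groups, `findall` returns a 3-tuple per match.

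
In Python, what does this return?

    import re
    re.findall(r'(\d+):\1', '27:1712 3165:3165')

['3165']

A backreference is literal: `\1` must see the identical characters the first group matched.
`findall` collects group 1 from the one match (1 total).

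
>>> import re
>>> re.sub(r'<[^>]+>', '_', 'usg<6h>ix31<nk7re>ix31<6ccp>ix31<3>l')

'usg_ix31_ix31_ix31_l'

Matches: at [3:7] → '<6h>'; at [11:18] → '<nk7re>'; at [22:28] → '<6ccp>'; at [32:35] → '<3>'.
Each match is replaced by '_'.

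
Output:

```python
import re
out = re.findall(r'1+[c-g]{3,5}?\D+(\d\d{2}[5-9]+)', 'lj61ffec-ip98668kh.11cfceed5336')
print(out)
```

Pattern: one or more of the literal '1', then 3 to 5 of a character in [c-g] (lazy), then one or more of a non-digit; then a digit, then exactly 2 of a digit, then one or more of a character in [5-9] (captured).
Scanning left to right: at [3:16] match '1ffec-ip98668', group 1 = '98668'; at [19:31] match '11cfceed5336', group 1 = '5336'.
`findall` collects group 1 from each match (2 total).

['98668', '5336']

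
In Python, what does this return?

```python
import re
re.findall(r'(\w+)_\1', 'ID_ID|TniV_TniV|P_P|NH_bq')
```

['ID', 'TniV', 'P']

`\1` is not a pattern — it's the concrete string captured by group 1, re-applied verbatim.
Scanning left to right: at [0:5] match 'ID_ID', group 1 = 'ID'; at [6:15] match 'TniV_TniV', group 1 = 'TniV'; at [16:19] match 'P_P', group 1 = 'P'.
With a single group, `findall` returns only what that group captured — 3 items.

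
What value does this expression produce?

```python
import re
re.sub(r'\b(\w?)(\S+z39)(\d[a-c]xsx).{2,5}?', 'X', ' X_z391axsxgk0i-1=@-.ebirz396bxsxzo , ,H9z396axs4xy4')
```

This matches a word boundary (`\b`, zero-width); then optionally a word character (captured); then one or more of a non-whitespace character, then the literal 'z39' (captured); then a digit, then a character in [a-c], then the literal 'xsx' (captured); then 2 to 5 of any character (lazy).
A `+?`/`*?`/`{m,n}?` starts at its minimum and grows only as far as needed for what follows to match.
Matches: at [1:35] → 'X_z391axsxgk0i-1=@-.ebirz396bxsxzo'.
`sub` substitutes 'X' at each match site.

' X , ,H9z396axs4xy4'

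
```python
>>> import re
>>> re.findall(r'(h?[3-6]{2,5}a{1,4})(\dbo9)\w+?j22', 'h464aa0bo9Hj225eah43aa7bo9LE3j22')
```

[('h464aa', '0bo9'), ('h43aa', '7bo9')]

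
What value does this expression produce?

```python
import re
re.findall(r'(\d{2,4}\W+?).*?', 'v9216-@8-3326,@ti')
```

['9216-', '3326,']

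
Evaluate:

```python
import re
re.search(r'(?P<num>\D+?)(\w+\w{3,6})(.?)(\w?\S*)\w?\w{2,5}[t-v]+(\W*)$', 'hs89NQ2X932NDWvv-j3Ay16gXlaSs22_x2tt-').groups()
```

('h', 's89NQ2X932NDWvv', '-', 'j3Ay16gXlaSs22_x', '-')

The match spans [0:37] → 'hs89NQ2X932NDWvv-j3Ay16gXlaSs22_x2tt-'.
Captured: group 1 = 'h', group 2 = 's89NQ2X932NDWvv', group 3 = '-', group 4 = 'j3Ay16gXlaSs22_x', group 5 = '-'.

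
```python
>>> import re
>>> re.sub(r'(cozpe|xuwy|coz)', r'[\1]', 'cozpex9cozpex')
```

'[cozpe]x9[cozpe]x'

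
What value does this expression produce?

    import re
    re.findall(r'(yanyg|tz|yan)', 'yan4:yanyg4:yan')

['yan', 'yanyg', 'yan']

Alternation isn't longest-match — the leftmost alternative that fits at this position is chosen.
One capturing group, so `findall` returns just the captured substring from each match — 3 in all.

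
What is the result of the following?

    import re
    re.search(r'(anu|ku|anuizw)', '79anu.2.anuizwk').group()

'anu'

The match spans [2:5] → 'anu'.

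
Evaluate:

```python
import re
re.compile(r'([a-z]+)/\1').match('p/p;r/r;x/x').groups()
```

('p',)

After group 1 captures some text, `\1` only succeeds where that same text appears again.
`re.match` only tries the pattern at the start of the string.
The match spans [0:3] → 'p/p'.
Captured: group 1 = 'p'.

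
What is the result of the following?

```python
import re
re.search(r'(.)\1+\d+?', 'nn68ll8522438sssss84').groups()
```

A backreference is literal: `\1` must see the identical characters the first group matched.
`search` walks the string left to right and returns the first match it finds.
The match spans [0:3] → 'nn6'.
Captured: group 1 = 'n'.

('n',)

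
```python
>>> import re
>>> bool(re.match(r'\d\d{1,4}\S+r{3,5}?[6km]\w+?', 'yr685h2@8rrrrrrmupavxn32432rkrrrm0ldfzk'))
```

False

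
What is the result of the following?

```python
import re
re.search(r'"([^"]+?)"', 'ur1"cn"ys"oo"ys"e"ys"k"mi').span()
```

(3, 7)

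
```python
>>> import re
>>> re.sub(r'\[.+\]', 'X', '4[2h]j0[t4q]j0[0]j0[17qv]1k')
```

Matches: at [1:25] → '[2h]j0[t4q]j0[0]j0[17qv]'.
Each match is replaced by 'X'.

'4X1k'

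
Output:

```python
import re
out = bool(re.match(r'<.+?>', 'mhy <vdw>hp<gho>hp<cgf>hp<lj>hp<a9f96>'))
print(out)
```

False

`match` is anchored at position 0; if the pattern doesn't fit there, it returns None.
Here the pattern fails at index 0, so the call returns None, and `bool(None)` is False.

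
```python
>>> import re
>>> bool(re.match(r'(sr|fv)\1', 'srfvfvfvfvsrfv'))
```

False

With `match`, the pattern is implicitly anchored at the beginning.
Here the string doesn't start with a match, so the call returns None, and `bool(None)` is False.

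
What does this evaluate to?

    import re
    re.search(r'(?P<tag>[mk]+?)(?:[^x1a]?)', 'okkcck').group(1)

'k'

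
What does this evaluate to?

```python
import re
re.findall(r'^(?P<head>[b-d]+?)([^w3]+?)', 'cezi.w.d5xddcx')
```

[('c', 'e')]

Because the quantifier is non-greedy, it stops expanding at the earliest point where the rest of the pattern can succeed.
`findall` packs the 2 group values into a tuple for every match.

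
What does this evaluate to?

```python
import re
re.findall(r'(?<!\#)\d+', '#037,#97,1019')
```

A negative assertion filters positions out without eating any characters.
Since nothing is captured, `findall` lists the 3 matched substrings directly.

['37', '7', '1019']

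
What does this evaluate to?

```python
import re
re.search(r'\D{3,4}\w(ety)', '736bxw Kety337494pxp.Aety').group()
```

'bxw Kety'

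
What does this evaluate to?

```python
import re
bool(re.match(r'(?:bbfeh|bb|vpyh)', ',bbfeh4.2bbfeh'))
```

False

`re.match` won't scan ahead — the pattern has to work from the very first character.
Here the string doesn't start with a match, so the call returns None, and `bool(None)` is False.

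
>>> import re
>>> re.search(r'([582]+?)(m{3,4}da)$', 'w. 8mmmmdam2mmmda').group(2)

'mmmda'

Pattern: one or more of one of [582] (lazy) (captured); then 3 to 4 of the literal 'm', then the literal 'da' (captured); then anchored at the end.
`search` walks the string left to right and returns the first match it finds.
The match spans [11:17] → '2mmmda'.
Captured: group 1 = '2', group 2 = 'mmmda'.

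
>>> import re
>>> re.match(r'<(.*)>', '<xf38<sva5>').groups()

('xf38<sva5',)

The match spans [0:11] → '<xf38<sva5>'.
Captured: group 1 = 'xf38<sva5'.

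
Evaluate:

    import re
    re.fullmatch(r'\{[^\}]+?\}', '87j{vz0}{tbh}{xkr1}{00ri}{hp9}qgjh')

For `fullmatch`, every character of the input must be accounted for by the pattern.
Here the pattern can't cover the whole string, so the call returns None.

None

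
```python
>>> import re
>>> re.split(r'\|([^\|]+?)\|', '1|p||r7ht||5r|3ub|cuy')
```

['1', 'p', '', 'r7ht', '', '5r', '3ub|cuy']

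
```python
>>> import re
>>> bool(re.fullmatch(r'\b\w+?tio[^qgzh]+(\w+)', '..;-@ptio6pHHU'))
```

This matches a word boundary (`\b`, zero-width); then one or more of a word character (lazy), then the literal 'tio', then one or more of any character except [qgzh]; then one or more of a word character (captured).
`re.fullmatch` requires the pattern to consume the entire string.
Here there's no way to consume every character, so the call returns None, and `bool(None)` is False.

False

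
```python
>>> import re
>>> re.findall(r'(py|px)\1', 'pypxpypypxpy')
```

The backreference `\1` re-matches whatever the first group consumed, character for character.
Matches: at [4:8] match 'pypy', group 1 = 'py'.
Because there's exactly one group, `findall` drops the full match and keeps group 1 from the one hit.

['py']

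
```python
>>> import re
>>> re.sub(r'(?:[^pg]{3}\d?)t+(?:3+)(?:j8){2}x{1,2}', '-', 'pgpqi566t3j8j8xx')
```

Pattern: exactly 3 of any character except [pg], then optionally a digit (non-capturing group); then one or more of a literal 't'; then one or more of a literal '3' (non-capturing group); then the literal 'j8' repeated 2 times, then 1 to 2 of a literal 'x'.
Every occurrence is swapped for '-'.

'pgpq-'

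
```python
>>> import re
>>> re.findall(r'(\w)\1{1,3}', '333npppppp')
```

['3', 'p', 'p']

`\1` has to match the exact text group 1 already captured.
With a single group, `findall` returns only what that group captured — 3 items.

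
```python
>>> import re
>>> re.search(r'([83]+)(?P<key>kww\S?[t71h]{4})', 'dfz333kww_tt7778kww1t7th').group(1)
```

Pattern: one or more of one of [83] (captured); then the literal 'kww', then optionally a non-whitespace character, then exactly 4 of one of [t71h] (captured as 'key').
`re.search` tries every starting position until one works.
The match spans [3:14] → '333kww_tt77'.
Captured: group 1 = '333', group 2 = 'kww_tt77'.

'333'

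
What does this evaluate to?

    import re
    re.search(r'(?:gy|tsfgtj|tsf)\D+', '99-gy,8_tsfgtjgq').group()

'gy,'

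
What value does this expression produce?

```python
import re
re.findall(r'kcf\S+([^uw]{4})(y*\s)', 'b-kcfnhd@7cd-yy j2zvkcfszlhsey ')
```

2 groups means each result is a tuple of 2 captured strings — 2 here.

[('d-yy', ' '), ('hsey', ' ')]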